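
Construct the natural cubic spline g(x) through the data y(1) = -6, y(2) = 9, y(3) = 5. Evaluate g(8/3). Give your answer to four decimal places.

Let M_i = g''(x_i). Step sizes h_i = 1, 1; slopes of the chords Δ_i = (y_(i+1) - y_i)/h_i = 15, -4.
  1·M_0 + 4·M_1 + 1·M_2 = 6(Δ_1 - Δ_0) = -114
Natural end conditions: M_0 = M_2 = 0.
Forward elimination and back-substitution give M_0 = 0, M_1 = -57/2, M_2 = 0.
On [2, 3], g(x) = 9 + 11/2·(x - 2) - 57/4·(x - 2)² + 19/4·(x - 2)³.
With (x - 2) = 2/3: g(8/3) = 209/27.

7.7407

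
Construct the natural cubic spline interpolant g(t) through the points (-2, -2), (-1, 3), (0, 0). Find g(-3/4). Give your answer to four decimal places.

2.9063

Let m_i = g''(x_i). Step sizes h_i = 1, 1; slopes of the chords Δ_i = (y_(i+1) - y_i)/h_i = 5, -3.
  1·m_0 + 4·m_1 + 1·m_2 = 6(Δ_1 - Δ_0) = -48
Natural end conditions: m_0 = m_2 = 0.
Solving the tridiagonal system: m_0 = 0, m_1 = -12, m_2 = 0.
On [-1, 0], g(t) = 3 + 1·(t + 1) - 6·(t + 1)² + 2·(t + 1)³.
With (t + 1) = 1/4: g(-3/4) = 93/32.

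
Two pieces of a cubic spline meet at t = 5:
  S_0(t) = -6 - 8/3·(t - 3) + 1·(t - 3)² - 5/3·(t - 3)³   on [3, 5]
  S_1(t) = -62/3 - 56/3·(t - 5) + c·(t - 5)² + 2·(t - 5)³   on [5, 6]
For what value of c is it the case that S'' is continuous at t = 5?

S_0''(t) = 2 - 10·(t - 3), so S_0''(5) = -18. On the right, S_1''(5) = 2c, so c = -9.

-9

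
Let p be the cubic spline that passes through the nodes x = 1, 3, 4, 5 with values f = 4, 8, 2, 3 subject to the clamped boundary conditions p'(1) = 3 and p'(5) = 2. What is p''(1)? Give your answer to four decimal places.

4.4545

Let M_i = p''(x_i). Step sizes h_i = 2, 1, 1; slopes of the chords Δ_i = (y_(i+1) - y_i)/h_i = 2, -6, 1.
  2·M_0 + 6·M_1 + 1·M_2 = 6(Δ_1 - Δ_0) = -48
  1·M_1 + 4·M_2 + 1·M_3 = 6(Δ_2 - Δ_1) = 42
Clamped end conditions give two more equations: 2h_0·M_0 + h_0·M_1 = 6(Δ_0 - p'(1)) = -6 and h_2·M_2 + 2h_2·M_3 = 6(p'(5) - Δ_2) = 6.
Solving the tridiagonal system: M_0 = 49/11, M_1 = -131/11, M_2 = 160/11, M_3 = -47/11.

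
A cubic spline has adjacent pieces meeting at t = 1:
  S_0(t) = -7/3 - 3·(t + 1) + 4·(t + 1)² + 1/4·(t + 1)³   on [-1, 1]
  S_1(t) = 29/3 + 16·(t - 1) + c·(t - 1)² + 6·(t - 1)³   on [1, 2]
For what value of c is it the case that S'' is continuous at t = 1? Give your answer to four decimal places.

5.5000

S_0''(t) = 8 + 3/2·(t + 1), so S_0''(1) = 11. On the right, S_1''(1) = 2c, so c = 11/2.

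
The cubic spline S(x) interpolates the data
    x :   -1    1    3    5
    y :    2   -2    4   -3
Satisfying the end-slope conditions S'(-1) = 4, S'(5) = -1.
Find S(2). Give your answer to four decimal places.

0.9583

Put m_i = S'' at the i-th knot. Here h = (2, 2, 2) and Δ = (-2, 3, -7/2), so the interior equations h_(i-1)·m_(i-1) + 2(h_(i-1)+h_i)·m_i + h_i·m_(i+1) = 6(Δ_i − Δ_(i-1)) read
  2·m_0 + 8·m_1 + 2·m_2 = 6(Δ_1 - Δ_0) = 30
  2·m_1 + 8·m_2 + 2·m_3 = 6(Δ_2 - Δ_1) = -39
Clamped end conditions give two more equations: 2h_0·m_0 + h_0·m_1 = 6(Δ_0 - S'(-1)) = -36 and h_2·m_2 + 2h_2·m_3 = 6(S'(5) - Δ_2) = 15.
Solving: m_0 = -413/30, m_1 = 143/15, m_2 = -281/30, m_3 = 253/30.
On [1, 3], S(x) = -2 - 7/30·(x - 1) + 143/30·(x - 1)² - 63/40·(x - 1)³.
With (x - 1) = 1: S(2) = 23/24.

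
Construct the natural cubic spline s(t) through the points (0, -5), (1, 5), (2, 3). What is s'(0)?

Write σ_i for s''(x_i). With h_i = 1, 1 and divided differences Δ_i = 10, -2, the continuity of s' gives the tridiagonal system
  1·σ_0 + 4·σ_1 + 1·σ_2 = 6(Δ_1 - Δ_0) = -72
Natural end conditions: σ_0 = σ_2 = 0.
Solving: σ_0 = 0, σ_1 = -18, σ_2 = 0.
On [0, 1], s'(t) = b_0 + 2c_0·t + 3d_0·t² with b_0 = Δ_0 - h_0(2σ_0 + σ_1)/6 = 13, c_0 = σ_0/2 = 0, d_0 = (σ_1 - σ_0)/(6h_0) = -3. So s'(0) = 13.

13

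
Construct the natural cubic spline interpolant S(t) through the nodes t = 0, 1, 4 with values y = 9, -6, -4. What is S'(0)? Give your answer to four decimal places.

-16.9583

Put M_i = S'' at the i-th knot. Here h = (1, 3) and Δ = (-15, 2/3), so the interior equations h_(i-1)·M_(i-1) + 2(h_(i-1)+h_i)·M_i + h_i·M_(i+1) = 6(Δ_i − Δ_(i-1)) read
  1·M_0 + 8·M_1 + 3·M_2 = 6(Δ_1 - Δ_0) = 94
Natural end conditions: M_0 = M_2 = 0.
Forward elimination and back-substitution give M_0 = 0, M_1 = 47/4, M_2 = 0.
On [0, 1], S'(t) = b_0 + 2c_0·t + 3d_0·t² with b_0 = Δ_0 - h_0(2M_0 + M_1)/6 = -407/24, c_0 = M_0/2 = 0, d_0 = (M_1 - M_0)/(6h_0) = 47/24. So S'(0) = -407/24.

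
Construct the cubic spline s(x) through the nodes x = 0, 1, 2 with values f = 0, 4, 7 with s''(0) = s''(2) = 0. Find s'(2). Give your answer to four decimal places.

Write m_i for s''(x_i). With h_i = 1, 1 and divided differences Δ_i = 4, 3, the continuity of s' gives the tridiagonal system
  1·m_0 + 4·m_1 + 1·m_2 = 6(Δ_1 - Δ_0) = -6
Natural end conditions: m_0 = m_2 = 0.
Hence m_0 = 0, m_1 = -3/2, m_2 = 0.
On [1, 2], s'(x) = b_1 + 2c_1·(x - 1) + 3d_1·(x - 1)² with b_1 = Δ_1 - h_1(2m_1 + m_2)/6 = 7/2, c_1 = m_1/2 = -3/4, d_1 = (m_2 - m_1)/(6h_1) = 1/4. So s'(2) = 11/4.

2.7500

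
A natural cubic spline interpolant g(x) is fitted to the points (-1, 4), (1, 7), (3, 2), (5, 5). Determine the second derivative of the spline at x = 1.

Let m_i = g''(x_i). Step sizes h_i = 2, 2, 2; slopes of the chords Δ_i = (y_(i+1) - y_i)/h_i = 3/2, -5/2, 3/2.
  2·m_0 + 8·m_1 + 2·m_2 = 6(Δ_1 - Δ_0) = -24
  2·m_1 + 8·m_2 + 2·m_3 = 6(Δ_2 - Δ_1) = 24
Natural end conditions: m_0 = m_3 = 0.
Solving the tridiagonal system: m_0 = 0, m_1 = -4, m_2 = 4, m_3 = 0.

-4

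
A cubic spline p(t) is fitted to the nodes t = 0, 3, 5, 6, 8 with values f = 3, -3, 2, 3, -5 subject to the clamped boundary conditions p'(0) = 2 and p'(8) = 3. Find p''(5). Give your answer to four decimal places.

Write M_i for p''(x_i). With h_i = 3, 2, 1, 2 and divided differences Δ_i = -2, 5/2, 1, -4, the continuity of p' gives the tridiagonal system
  3·M_0 + 10·M_1 + 2·M_2 = 6(Δ_1 - Δ_0) = 27
  2·M_1 + 6·M_2 + 1·M_3 = 6(Δ_2 - Δ_1) = -9
  1·M_2 + 6·M_3 + 2·M_4 = 6(Δ_3 - Δ_2) = -30
Clamped end conditions give two more equations: 2h_0·M_0 + h_0·M_1 = 6(Δ_0 - p'(0)) = -24 and h_3·M_3 + 2h_3·M_4 = 6(p'(8) - Δ_3) = 42.
Forward elimination and back-substitution give M_0 = -977/151, M_1 = 746/151, M_2 = -226/151, M_3 = -1495/151, M_4 = 2333/151.

-1.4967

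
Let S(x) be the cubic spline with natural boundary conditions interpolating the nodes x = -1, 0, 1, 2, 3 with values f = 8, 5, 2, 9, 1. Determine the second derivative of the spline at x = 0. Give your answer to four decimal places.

-5.8929

With M_i denoting the second derivative at x_i, h_i = 1, 1, 1, 1, and Δ_i = (y_(i+1) − y_i)/h_i = -3, -3, 7, -8:
  1·M_0 + 4·M_1 + 1·M_2 = 6(Δ_1 - Δ_0) = 0
  1·M_1 + 4·M_2 + 1·M_3 = 6(Δ_2 - Δ_1) = 60
  1·M_2 + 4·M_3 + 1·M_4 = 6(Δ_3 - Δ_2) = -90
Natural end conditions: M_0 = M_4 = 0.
Forward elimination and back-substitution give M_0 = 0, M_1 = -165/28, M_2 = 165/7, M_3 = -795/28, M_4 = 0.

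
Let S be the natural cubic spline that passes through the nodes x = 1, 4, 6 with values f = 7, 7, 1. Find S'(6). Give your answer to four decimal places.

-3.6000

Put M_i = S'' at the i-th knot. Here h = (3, 2) and Δ = (0, -3), so the interior equations h_(i-1)·M_(i-1) + 2(h_(i-1)+h_i)·M_i + h_i·M_(i+1) = 6(Δ_i − Δ_(i-1)) read
  3·M_0 + 10·M_1 + 2·M_2 = 6(Δ_1 - Δ_0) = -18
Natural end conditions: M_0 = M_2 = 0.
Solving the tridiagonal system: M_0 = 0, M_1 = -9/5, M_2 = 0.
On [4, 6], S'(x) = b_1 + 2c_1·(x - 4) + 3d_1·(x - 4)² with b_1 = Δ_1 - h_1(2M_1 + M_2)/6 = -9/5, c_1 = M_1/2 = -9/10, d_1 = (M_2 - M_1)/(6h_1) = 3/20. So S'(6) = -18/5.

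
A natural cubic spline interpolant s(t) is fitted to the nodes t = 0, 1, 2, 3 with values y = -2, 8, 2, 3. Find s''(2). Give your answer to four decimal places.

17.6000

With m_i denoting the second derivative at x_i, h_i = 1, 1, 1, and Δ_i = (y_(i+1) − y_i)/h_i = 10, -6, 1:
  1·m_0 + 4·m_1 + 1·m_2 = 6(Δ_1 - Δ_0) = -96
  1·m_1 + 4·m_2 + 1·m_3 = 6(Δ_2 - Δ_1) = 42
Natural end conditions: m_0 = m_3 = 0.
Solving: m_0 = 0, m_1 = -142/5, m_2 = 88/5, m_3 = 0.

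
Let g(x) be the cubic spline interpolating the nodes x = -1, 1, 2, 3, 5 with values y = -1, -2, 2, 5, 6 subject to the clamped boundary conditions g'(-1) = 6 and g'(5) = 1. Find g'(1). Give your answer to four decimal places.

1.2333

With m_i denoting the second derivative at x_i, h_i = 2, 1, 1, 2, and Δ_i = (y_(i+1) − y_i)/h_i = -1/2, 4, 3, 1/2:
  2·m_0 + 6·m_1 + 1·m_2 = 6(Δ_1 - Δ_0) = 27
  1·m_1 + 4·m_2 + 1·m_3 = 6(Δ_2 - Δ_1) = -6
  1·m_2 + 6·m_3 + 2·m_4 = 6(Δ_3 - Δ_2) = -15
Clamped end conditions give two more equations: 2h_0·m_0 + h_0·m_1 = 6(Δ_0 - g'(-1)) = -39 and h_3·m_3 + 2h_3·m_4 = 6(g'(5) - Δ_3) = 3.
Solving the tridiagonal system: m_0 = -221/15, m_1 = 299/30, m_2 = -10/3, m_3 = -79/30, m_4 = 31/15.
On [1, 2], g'(x) = b_1 + 2c_1·(x - 1) + 3d_1·(x - 1)² with b_1 = Δ_1 - h_1(2m_1 + m_2)/6 = 37/30, c_1 = m_1/2 = 299/60, d_1 = (m_2 - m_1)/(6h_1) = -133/60. So g'(1) = 37/30.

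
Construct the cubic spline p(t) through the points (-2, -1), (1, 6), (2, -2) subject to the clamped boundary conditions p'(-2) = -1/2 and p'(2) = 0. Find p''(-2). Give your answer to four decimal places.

Let M_i = p''(x_i). Step sizes h_i = 3, 1; slopes of the chords Δ_i = (y_(i+1) - y_i)/h_i = 7/3, -8.
  3·M_0 + 8·M_1 + 1·M_2 = 6(Δ_1 - Δ_0) = -62
Clamped end conditions give two more equations: 2h_0·M_0 + h_0·M_1 = 6(Δ_0 - p'(-2)) = 17 and h_1·M_1 + 2h_1·M_2 = 6(p'(2) - Δ_1) = 48.
Solving the tridiagonal system: M_0 = 257/24, M_1 = -63/4, M_2 = 255/8.

10.7083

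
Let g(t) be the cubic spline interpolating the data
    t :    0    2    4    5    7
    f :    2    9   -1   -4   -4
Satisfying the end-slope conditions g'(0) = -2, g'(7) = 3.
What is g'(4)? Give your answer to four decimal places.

-4.9918

Let M_i = g''(x_i). Step sizes h_i = 2, 2, 1, 2; slopes of the chords Δ_i = (y_(i+1) - y_i)/h_i = 7/2, -5, -3, 0.
  2·M_0 + 8·M_1 + 2·M_2 = 6(Δ_1 - Δ_0) = -51
  2·M_1 + 6·M_2 + 1·M_3 = 6(Δ_2 - Δ_1) = 12
  1·M_2 + 6·M_3 + 2·M_4 = 6(Δ_3 - Δ_2) = 18
Clamped end conditions give two more equations: 2h_0·M_0 + h_0·M_1 = 6(Δ_0 - g'(0)) = 33 and h_3·M_3 + 2h_3·M_4 = 6(g'(7) - Δ_3) = 18.
Solving: M_0 = 1693/122, M_1 = -1373/122, M_2 = 344/61, M_3 = 41/61, M_4 = 254/61.
On [4, 5], g'(t) = b_2 + 2c_2·(t - 4) + 3d_2·(t - 4)² with b_2 = Δ_2 - h_2(2M_2 + M_3)/6 = -609/122, c_2 = M_2/2 = 172/61, d_2 = (M_3 - M_2)/(6h_2) = -101/122. So g'(4) = -609/122.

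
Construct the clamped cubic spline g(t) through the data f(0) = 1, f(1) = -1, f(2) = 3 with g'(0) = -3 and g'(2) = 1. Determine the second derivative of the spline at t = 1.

Write m_i for g''(x_i). With h_i = 1, 1 and divided differences Δ_i = -2, 4, the continuity of g' gives the tridiagonal system
  1·m_0 + 4·m_1 + 1·m_2 = 6(Δ_1 - Δ_0) = 36
Clamped end conditions give two more equations: 2h_0·m_0 + h_0·m_1 = 6(Δ_0 - g'(0)) = 6 and h_1·m_1 + 2h_1·m_2 = 6(g'(2) - Δ_1) = -18.
Solving the tridiagonal system: m_0 = -4, m_1 = 14, m_2 = -16.

14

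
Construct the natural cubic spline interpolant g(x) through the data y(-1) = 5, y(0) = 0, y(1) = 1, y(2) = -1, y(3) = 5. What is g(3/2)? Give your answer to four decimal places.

Write M_i for g''(x_i). With h_i = 1, 1, 1, 1 and divided differences Δ_i = -5, 1, -2, 6, the continuity of g' gives the tridiagonal system
  1·M_0 + 4·M_1 + 1·M_2 = 6(Δ_1 - Δ_0) = 36
  1·M_1 + 4·M_2 + 1·M_3 = 6(Δ_2 - Δ_1) = -18
  1·M_2 + 4·M_3 + 1·M_4 = 6(Δ_3 - Δ_2) = 48
Natural end conditions: M_0 = M_4 = 0.
Solving the tridiagonal system: M_0 = 0, M_1 = 165/14, M_2 = -78/7, M_3 = 207/14, M_4 = 0.
On [1, 2], g(x) = 1 - 3/4·(x - 1) - 39/7·(x - 1)² + 121/28·(x - 1)³.
With (x - 1) = 1/2: g(3/2) = -51/224.

-0.2277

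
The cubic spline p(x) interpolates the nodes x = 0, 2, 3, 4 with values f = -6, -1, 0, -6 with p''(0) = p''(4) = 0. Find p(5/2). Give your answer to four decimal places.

Put m_i = p'' at the i-th knot. Here h = (2, 1, 1) and Δ = (5/2, 1, -6), so the interior equations h_(i-1)·m_(i-1) + 2(h_(i-1)+h_i)·m_i + h_i·m_(i+1) = 6(Δ_i − Δ_(i-1)) read
  2·m_0 + 6·m_1 + 1·m_2 = 6(Δ_1 - Δ_0) = -9
  1·m_1 + 4·m_2 + 1·m_3 = 6(Δ_2 - Δ_1) = -42
Natural end conditions: m_0 = m_3 = 0.
Hence m_0 = 0, m_1 = 6/23, m_2 = -243/23, m_3 = 0.
On [2, 3], p(x) = -1 + 123/46·(x - 2) + 3/23·(x - 2)² - 83/46·(x - 2)³.
With (x - 2) = 1/2: p(5/2) = 53/368.

0.1440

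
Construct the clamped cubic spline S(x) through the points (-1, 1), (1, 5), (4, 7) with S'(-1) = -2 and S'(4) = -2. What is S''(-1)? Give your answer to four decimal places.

With m_i denoting the second derivative at x_i, h_i = 2, 3, and Δ_i = (y_(i+1) − y_i)/h_i = 2, 2/3:
  2·m_0 + 10·m_1 + 3·m_2 = 6(Δ_1 - Δ_0) = -8
Clamped end conditions give two more equations: 2h_0·m_0 + h_0·m_1 = 6(Δ_0 - S'(-1)) = 24 and h_1·m_1 + 2h_1·m_2 = 6(S'(4) - Δ_1) = -16.
Solving the tridiagonal system: m_0 = 34/5, m_1 = -8/5, m_2 = -28/15.

6.8000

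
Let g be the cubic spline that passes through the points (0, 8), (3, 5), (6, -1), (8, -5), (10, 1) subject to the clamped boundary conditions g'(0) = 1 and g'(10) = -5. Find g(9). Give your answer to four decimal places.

-0.0286

Put M_i = g'' at the i-th knot. Here h = (3, 3, 2, 2) and Δ = (-1, -2, -2, 3), so the interior equations h_(i-1)·M_(i-1) + 2(h_(i-1)+h_i)·M_i + h_i·M_(i+1) = 6(Δ_i − Δ_(i-1)) read
  3·M_0 + 12·M_1 + 3·M_2 = 6(Δ_1 - Δ_0) = -6
  3·M_1 + 10·M_2 + 2·M_3 = 6(Δ_2 - Δ_1) = 0
  2·M_2 + 8·M_3 + 2·M_4 = 6(Δ_3 - Δ_2) = 30
Clamped end conditions give two more equations: 2h_0·M_0 + h_0·M_1 = 6(Δ_0 - g'(0)) = -12 and h_3·M_3 + 2h_3·M_4 = 6(g'(10) - Δ_3) = -48.
Hence M_0 = -79/35, M_1 = 18/35, M_2 = -9/5, M_3 = 288/35, M_4 = -564/35.
On [8, 10], g(t) = -5 + 101/35·(t - 8) + 144/35·(t - 8)² - 71/35·(t - 8)³.
With (t - 8) = 1: g(9) = -1/35.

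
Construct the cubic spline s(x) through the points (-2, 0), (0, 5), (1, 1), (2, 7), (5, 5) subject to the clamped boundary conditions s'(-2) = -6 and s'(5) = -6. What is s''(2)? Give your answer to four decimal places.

-6.9241

Put M_i = s'' at the i-th knot. Here h = (2, 1, 1, 3) and Δ = (5/2, -4, 6, -2/3), so the interior equations h_(i-1)·M_(i-1) + 2(h_(i-1)+h_i)·M_i + h_i·M_(i+1) = 6(Δ_i − Δ_(i-1)) read
  2·M_0 + 6·M_1 + 1·M_2 = 6(Δ_1 - Δ_0) = -39
  1·M_1 + 4·M_2 + 1·M_3 = 6(Δ_2 - Δ_1) = 60
  1·M_2 + 8·M_3 + 3·M_4 = 6(Δ_3 - Δ_2) = -40
Clamped end conditions give two more equations: 2h_0·M_0 + h_0·M_1 = 6(Δ_0 - s'(-2)) = 51 and h_3·M_3 + 2h_3·M_4 = 6(s'(5) - Δ_3) = -32.
Hence M_0 = 6731/316, M_1 = -1351/79, M_2 = 3319/158, M_3 = -547/79, M_4 = -887/474.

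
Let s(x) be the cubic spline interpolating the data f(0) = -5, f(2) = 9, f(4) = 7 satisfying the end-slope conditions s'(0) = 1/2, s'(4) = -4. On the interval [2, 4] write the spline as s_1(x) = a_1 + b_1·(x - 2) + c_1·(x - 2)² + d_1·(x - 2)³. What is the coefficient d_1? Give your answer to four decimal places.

0.8438

With M_i denoting the second derivative at x_i, h_i = 2, 2, and Δ_i = (y_(i+1) − y_i)/h_i = 7, -1:
  2·M_0 + 8·M_1 + 2·M_2 = 6(Δ_1 - Δ_0) = -48
Clamped end conditions give two more equations: 2h_0·M_0 + h_0·M_1 = 6(Δ_0 - s'(0)) = 39 and h_1·M_1 + 2h_1·M_2 = 6(s'(4) - Δ_1) = -18.
Solving the tridiagonal system: M_0 = 117/8, M_1 = -39/4, M_2 = 3/8.
On [2, 4], with s_1(x) = a_1 + b_1·(x - 2) + c_1·(x - 2)² + d_1·(x - 2)³: c_1 = M_1/2 = -39/8, d_1 = (M_2 - M_1)/(6h_1) = 27/32, b_1 = Δ_1 - h_1(2M_1 + M_2)/6 = 43/8.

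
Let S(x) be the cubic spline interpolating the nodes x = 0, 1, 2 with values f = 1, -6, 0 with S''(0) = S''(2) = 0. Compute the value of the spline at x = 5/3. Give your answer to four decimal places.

Let m_i = S''(x_i). Step sizes h_i = 1, 1; slopes of the chords Δ_i = (y_(i+1) - y_i)/h_i = -7, 6.
  1·m_0 + 4·m_1 + 1·m_2 = 6(Δ_1 - Δ_0) = 78
Natural end conditions: m_0 = m_2 = 0.
Solving: m_0 = 0, m_1 = 39/2, m_2 = 0.
On [1, 2], S(x) = -6 - 1/2·(x - 1) + 39/4·(x - 1)² - 13/4·(x - 1)³.
With (x - 1) = 2/3: S(5/3) = -80/27.

-2.9630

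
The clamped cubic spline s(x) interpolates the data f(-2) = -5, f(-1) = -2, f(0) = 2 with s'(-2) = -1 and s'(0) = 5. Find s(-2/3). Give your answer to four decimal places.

-0.7037

With M_i denoting the second derivative at x_i, h_i = 1, 1, and Δ_i = (y_(i+1) − y_i)/h_i = 3, 4:
  1·M_0 + 4·M_1 + 1·M_2 = 6(Δ_1 - Δ_0) = 6
Clamped end conditions give two more equations: 2h_0·M_0 + h_0·M_1 = 6(Δ_0 - s'(-2)) = 24 and h_1·M_1 + 2h_1·M_2 = 6(s'(0) - Δ_1) = 6.
Forward elimination and back-substitution give M_0 = 27/2, M_1 = -3, M_2 = 9/2.
On [-1, 0], s(x) = -2 + 17/4·(x + 1) - 3/2·(x + 1)² + 5/4·(x + 1)³.
With (x + 1) = 1/3: s(-2/3) = -19/27.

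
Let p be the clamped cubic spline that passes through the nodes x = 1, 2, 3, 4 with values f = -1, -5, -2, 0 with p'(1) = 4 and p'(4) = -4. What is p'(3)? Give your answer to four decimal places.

Let M_i = p''(x_i). Step sizes h_i = 1, 1, 1; slopes of the chords Δ_i = (y_(i+1) - y_i)/h_i = -4, 3, 2.
  1·M_0 + 4·M_1 + 1·M_2 = 6(Δ_1 - Δ_0) = 42
  1·M_1 + 4·M_2 + 1·M_3 = 6(Δ_2 - Δ_1) = -6
Clamped end conditions give two more equations: 2h_0·M_0 + h_0·M_1 = 6(Δ_0 - p'(1)) = -48 and h_2·M_2 + 2h_2·M_3 = 6(p'(4) - Δ_2) = -36.
Solving: M_0 = -506/15, M_1 = 292/15, M_2 = -32/15, M_3 = -254/15.
On [3, 4], p'(x) = b_2 + 2c_2·(x - 3) + 3d_2·(x - 3)² with b_2 = Δ_2 - h_2(2M_2 + M_3)/6 = 83/15, c_2 = M_2/2 = -16/15, d_2 = (M_3 - M_2)/(6h_2) = -37/15. So p'(3) = 83/15.

5.5333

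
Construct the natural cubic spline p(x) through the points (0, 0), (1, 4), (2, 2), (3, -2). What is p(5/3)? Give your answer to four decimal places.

Write m_i for p''(x_i). With h_i = 1, 1, 1 and divided differences Δ_i = 4, -2, -4, the continuity of p' gives the tridiagonal system
  1·m_0 + 4·m_1 + 1·m_2 = 6(Δ_1 - Δ_0) = -36
  1·m_1 + 4·m_2 + 1·m_3 = 6(Δ_2 - Δ_1) = -12
Natural end conditions: m_0 = m_3 = 0.
Solving: m_0 = 0, m_1 = -44/5, m_2 = -4/5, m_3 = 0.
On [1, 2], p(x) = 4 + 16/15·(x - 1) - 22/5·(x - 1)² + 4/3·(x - 1)³.
With (x - 1) = 2/3: p(5/3) = 1276/405.

3.1506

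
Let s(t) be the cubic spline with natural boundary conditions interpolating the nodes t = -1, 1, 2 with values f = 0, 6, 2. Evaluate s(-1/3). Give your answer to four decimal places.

3.3827

Write σ_i for s''(x_i). With h_i = 2, 1 and divided differences Δ_i = 3, -4, the continuity of s' gives the tridiagonal system
  2·σ_0 + 6·σ_1 + 1·σ_2 = 6(Δ_1 - Δ_0) = -42
Natural end conditions: σ_0 = σ_2 = 0.
Forward elimination and back-substitution give σ_0 = 0, σ_1 = -7, σ_2 = 0.
On [-1, 1], s(t) = 0 + 16/3·(t + 1) + 0·(t + 1)² - 7/12·(t + 1)³.
With (t + 1) = 2/3: s(-1/3) = 274/81.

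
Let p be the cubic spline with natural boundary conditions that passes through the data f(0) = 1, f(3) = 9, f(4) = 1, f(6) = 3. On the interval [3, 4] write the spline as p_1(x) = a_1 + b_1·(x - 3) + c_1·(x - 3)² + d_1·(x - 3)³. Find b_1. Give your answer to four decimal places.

Let m_i = p''(x_i). Step sizes h_i = 3, 1, 2; slopes of the chords Δ_i = (y_(i+1) - y_i)/h_i = 8/3, -8, 1.
  3·m_0 + 8·m_1 + 1·m_2 = 6(Δ_1 - Δ_0) = -64
  1·m_1 + 6·m_2 + 2·m_3 = 6(Δ_2 - Δ_1) = 54
Natural end conditions: m_0 = m_3 = 0.
Hence m_0 = 0, m_1 = -438/47, m_2 = 496/47, m_3 = 0.
On [3, 4], with p_1(x) = a_1 + b_1·(x - 3) + c_1·(x - 3)² + d_1·(x - 3)³: c_1 = m_1/2 = -219/47, d_1 = (m_2 - m_1)/(6h_1) = 467/141, b_1 = Δ_1 - h_1(2m_1 + m_2)/6 = -938/141.

-6.6525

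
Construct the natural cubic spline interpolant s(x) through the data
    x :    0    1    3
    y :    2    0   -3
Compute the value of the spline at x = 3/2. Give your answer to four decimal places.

-0.8594

Write M_i for s''(x_i). With h_i = 1, 2 and divided differences Δ_i = -2, -3/2, the continuity of s' gives the tridiagonal system
  1·M_0 + 6·M_1 + 2·M_2 = 6(Δ_1 - Δ_0) = 3
Natural end conditions: M_0 = M_2 = 0.
Solving: M_0 = 0, M_1 = 1/2, M_2 = 0.
On [1, 3], s(x) = 0 - 11/6·(x - 1) + 1/4·(x - 1)² - 1/24·(x - 1)³.
With (x - 1) = 1/2: s(3/2) = -55/64.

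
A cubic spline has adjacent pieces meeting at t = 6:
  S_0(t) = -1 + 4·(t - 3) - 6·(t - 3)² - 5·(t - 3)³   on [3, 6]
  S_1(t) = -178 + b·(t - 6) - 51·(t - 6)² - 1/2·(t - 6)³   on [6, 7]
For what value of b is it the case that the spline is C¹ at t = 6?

S_0'(t) = 4 - 12·(t - 3) - 15·(t - 3)², so S_0'(6) = -167. On the right, S_1'(6) = b, so b = -167.

-167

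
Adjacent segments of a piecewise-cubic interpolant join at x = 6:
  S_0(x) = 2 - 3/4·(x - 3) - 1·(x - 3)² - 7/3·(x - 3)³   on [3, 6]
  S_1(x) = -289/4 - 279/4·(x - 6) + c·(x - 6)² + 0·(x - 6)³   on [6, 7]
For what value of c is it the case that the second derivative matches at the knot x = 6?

S_0''(x) = -2 - 14·(x - 3), so S_0''(6) = -44. On the right, S_1''(6) = 2c, so c = -22.

-22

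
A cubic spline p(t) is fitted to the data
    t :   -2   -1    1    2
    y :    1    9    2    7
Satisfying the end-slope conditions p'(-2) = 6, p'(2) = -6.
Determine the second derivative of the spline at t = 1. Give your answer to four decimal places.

23.3143

Put M_i = p'' at the i-th knot. Here h = (1, 2, 1) and Δ = (8, -7/2, 5), so the interior equations h_(i-1)·M_(i-1) + 2(h_(i-1)+h_i)·M_i + h_i·M_(i+1) = 6(Δ_i − Δ_(i-1)) read
  1·M_0 + 6·M_1 + 2·M_2 = 6(Δ_1 - Δ_0) = -69
  2·M_1 + 6·M_2 + 1·M_3 = 6(Δ_2 - Δ_1) = 51
Clamped end conditions give two more equations: 2h_0·M_0 + h_0·M_1 = 6(Δ_0 - p'(-2)) = 12 and h_2·M_2 + 2h_2·M_3 = 6(p'(2) - Δ_2) = -66.
Hence M_0 = 597/35, M_1 = -774/35, M_2 = 816/35, M_3 = -1563/35.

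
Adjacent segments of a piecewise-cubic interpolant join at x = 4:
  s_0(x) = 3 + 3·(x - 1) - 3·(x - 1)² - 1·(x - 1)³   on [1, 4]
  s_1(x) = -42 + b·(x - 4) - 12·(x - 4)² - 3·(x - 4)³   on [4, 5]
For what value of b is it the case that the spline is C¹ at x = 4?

-42

s_0'(x) = 3 - 6·(x - 1) - 3·(x - 1)², so s_0'(4) = -42. On the right, s_1'(4) = b, so b = -42.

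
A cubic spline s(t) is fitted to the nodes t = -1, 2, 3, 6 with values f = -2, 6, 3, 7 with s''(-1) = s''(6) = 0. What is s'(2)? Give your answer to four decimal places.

Put M_i = s'' at the i-th knot. Here h = (3, 1, 3) and Δ = (8/3, -3, 4/3), so the interior equations h_(i-1)·M_(i-1) + 2(h_(i-1)+h_i)·M_i + h_i·M_(i+1) = 6(Δ_i − Δ_(i-1)) read
  3·M_0 + 8·M_1 + 1·M_2 = 6(Δ_1 - Δ_0) = -34
  1·M_1 + 8·M_2 + 3·M_3 = 6(Δ_2 - Δ_1) = 26
Natural end conditions: M_0 = M_3 = 0.
Hence M_0 = 0, M_1 = -298/63, M_2 = 242/63, M_3 = 0.
On [2, 3], s'(t) = b_1 + 2c_1·(t - 2) + 3d_1·(t - 2)² with b_1 = Δ_1 - h_1(2M_1 + M_2)/6 = -130/63, c_1 = M_1/2 = -149/63, d_1 = (M_2 - M_1)/(6h_1) = 10/7. So s'(2) = -130/63.

-2.0635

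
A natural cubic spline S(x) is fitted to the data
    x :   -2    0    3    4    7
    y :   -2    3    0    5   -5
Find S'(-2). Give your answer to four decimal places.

With M_i denoting the second derivative at x_i, h_i = 2, 3, 1, 3, and Δ_i = (y_(i+1) − y_i)/h_i = 5/2, -1, 5, -10/3:
  2·M_0 + 10·M_1 + 3·M_2 = 6(Δ_1 - Δ_0) = -21
  3·M_1 + 8·M_2 + 1·M_3 = 6(Δ_2 - Δ_1) = 36
  1·M_2 + 8·M_3 + 3·M_4 = 6(Δ_3 - Δ_2) = -50
Natural end conditions: M_0 = M_4 = 0.
Solving: M_0 = 0, M_1 = -779/186, M_2 = 1942/279, M_3 = -3973/558, M_4 = 0.
On [-2, 0], S'(x) = b_0 + 2c_0·(x + 2) + 3d_0·(x + 2)² with b_0 = Δ_0 - h_0(2M_0 + M_1)/6 = 1087/279, c_0 = M_0/2 = 0, d_0 = (M_1 - M_0)/(6h_0) = -779/2232. So S'(-2) = 1087/279.

3.8961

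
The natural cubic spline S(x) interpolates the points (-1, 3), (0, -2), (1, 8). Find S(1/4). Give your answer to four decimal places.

Put M_i = S'' at the i-th knot. Here h = (1, 1) and Δ = (-5, 10), so the interior equations h_(i-1)·M_(i-1) + 2(h_(i-1)+h_i)·M_i + h_i·M_(i+1) = 6(Δ_i − Δ_(i-1)) read
  1·M_0 + 4·M_1 + 1·M_2 = 6(Δ_1 - Δ_0) = 90
Natural end conditions: M_0 = M_2 = 0.
Forward elimination and back-substitution give M_0 = 0, M_1 = 45/2, M_2 = 0.
On [0, 1], S(x) = -2 + 5/2·x + 45/4·x² - 15/4·x³.
With x = 1/4: S(1/4) = -187/256.

-0.7305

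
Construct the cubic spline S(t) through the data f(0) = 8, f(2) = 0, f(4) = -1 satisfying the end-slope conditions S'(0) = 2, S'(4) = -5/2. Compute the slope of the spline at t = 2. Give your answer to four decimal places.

-3.2500

With σ_i denoting the second derivative at x_i, h_i = 2, 2, and Δ_i = (y_(i+1) − y_i)/h_i = -4, -1/2:
  2·σ_0 + 8·σ_1 + 2·σ_2 = 6(Δ_1 - Δ_0) = 21
Clamped end conditions give two more equations: 2h_0·σ_0 + h_0·σ_1 = 6(Δ_0 - S'(0)) = -36 and h_1·σ_1 + 2h_1·σ_2 = 6(S'(4) - Δ_1) = -12.
Hence σ_0 = -51/4, σ_1 = 15/2, σ_2 = -27/4.
On [2, 4], S'(t) = b_1 + 2c_1·(t - 2) + 3d_1·(t - 2)² with b_1 = Δ_1 - h_1(2σ_1 + σ_2)/6 = -13/4, c_1 = σ_1/2 = 15/4, d_1 = (σ_2 - σ_1)/(6h_1) = -19/16. So S'(2) = -13/4.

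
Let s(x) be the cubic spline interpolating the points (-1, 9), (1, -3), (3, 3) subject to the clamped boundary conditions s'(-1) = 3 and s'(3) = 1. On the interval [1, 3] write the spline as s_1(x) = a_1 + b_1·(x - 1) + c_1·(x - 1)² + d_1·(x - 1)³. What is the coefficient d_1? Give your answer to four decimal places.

Let σ_i = s''(x_i). Step sizes h_i = 2, 2; slopes of the chords Δ_i = (y_(i+1) - y_i)/h_i = -6, 3.
  2·σ_0 + 8·σ_1 + 2·σ_2 = 6(Δ_1 - Δ_0) = 54
Clamped end conditions give two more equations: 2h_0·σ_0 + h_0·σ_1 = 6(Δ_0 - s'(-1)) = -54 and h_1·σ_1 + 2h_1·σ_2 = 6(s'(3) - Δ_1) = -12.
Solving: σ_0 = -83/4, σ_1 = 29/2, σ_2 = -41/4.
On [1, 3], with s_1(x) = a_1 + b_1·(x - 1) + c_1·(x - 1)² + d_1·(x - 1)³: c_1 = σ_1/2 = 29/4, d_1 = (σ_2 - σ_1)/(6h_1) = -33/16, b_1 = Δ_1 - h_1(2σ_1 + σ_2)/6 = -13/4.

-2.0625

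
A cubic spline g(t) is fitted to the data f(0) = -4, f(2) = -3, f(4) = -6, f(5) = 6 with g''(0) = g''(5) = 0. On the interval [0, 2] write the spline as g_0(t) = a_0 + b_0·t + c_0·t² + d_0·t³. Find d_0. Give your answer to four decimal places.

-0.4432

Let σ_i = g''(x_i). Step sizes h_i = 2, 2, 1; slopes of the chords Δ_i = (y_(i+1) - y_i)/h_i = 1/2, -3/2, 12.
  2·σ_0 + 8·σ_1 + 2·σ_2 = 6(Δ_1 - Δ_0) = -12
  2·σ_1 + 6·σ_2 + 1·σ_3 = 6(Δ_2 - Δ_1) = 81
Natural end conditions: σ_0 = σ_3 = 0.
Forward elimination and back-substitution give σ_0 = 0, σ_1 = -117/22, σ_2 = 168/11, σ_3 = 0.
On [0, 2], with g_0(t) = a_0 + b_0·t + c_0·t² + d_0·t³: c_0 = σ_0/2 = 0, d_0 = (σ_1 - σ_0)/(6h_0) = -39/88, b_0 = Δ_0 - h_0(2σ_0 + σ_1)/6 = 25/11.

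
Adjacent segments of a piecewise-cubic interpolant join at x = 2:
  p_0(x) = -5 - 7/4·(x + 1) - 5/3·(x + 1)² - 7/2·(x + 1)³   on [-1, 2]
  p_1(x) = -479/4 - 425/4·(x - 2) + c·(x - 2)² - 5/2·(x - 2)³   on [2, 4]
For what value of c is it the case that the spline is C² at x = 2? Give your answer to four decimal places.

p_0''(x) = -10/3 - 21·(x + 1), so p_0''(2) = -199/3. On the right, p_1''(2) = 2c, so c = -199/6.

-33.1667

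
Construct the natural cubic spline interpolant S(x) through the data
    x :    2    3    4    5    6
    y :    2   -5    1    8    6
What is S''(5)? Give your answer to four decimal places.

Write M_i for S''(x_i). With h_i = 1, 1, 1, 1 and divided differences Δ_i = -7, 6, 7, -2, the continuity of S' gives the tridiagonal system
  1·M_0 + 4·M_1 + 1·M_2 = 6(Δ_1 - Δ_0) = 78
  1·M_1 + 4·M_2 + 1·M_3 = 6(Δ_2 - Δ_1) = 6
  1·M_2 + 4·M_3 + 1·M_4 = 6(Δ_3 - Δ_2) = -54
Natural end conditions: M_0 = M_4 = 0.
Solving: M_0 = 0, M_1 = 39/2, M_2 = 0, M_3 = -27/2, M_4 = 0.

-13.5000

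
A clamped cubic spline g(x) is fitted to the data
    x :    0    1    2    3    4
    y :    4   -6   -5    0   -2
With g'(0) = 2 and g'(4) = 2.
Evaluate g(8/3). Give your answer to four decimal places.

-0.8095

With σ_i denoting the second derivative at x_i, h_i = 1, 1, 1, 1, and Δ_i = (y_(i+1) − y_i)/h_i = -10, 1, 5, -2:
  1·σ_0 + 4·σ_1 + 1·σ_2 = 6(Δ_1 - Δ_0) = 66
  1·σ_1 + 4·σ_2 + 1·σ_3 = 6(Δ_2 - Δ_1) = 24
  1·σ_2 + 4·σ_3 + 1·σ_4 = 6(Δ_3 - Δ_2) = -42
Clamped end conditions give two more equations: 2h_0·σ_0 + h_0·σ_1 = 6(Δ_0 - g'(0)) = -72 and h_3·σ_3 + 2h_3·σ_4 = 6(g'(4) - Δ_3) = 24.
Solving the tridiagonal system: σ_0 = -351/7, σ_1 = 198/7, σ_2 = 3, σ_3 = -114/7, σ_4 = 141/7.
On [2, 3], g(x) = -5 + 47/7·(x - 2) + 3/2·(x - 2)² - 45/14·(x - 2)³.
With (x - 2) = 2/3: g(8/3) = -17/21.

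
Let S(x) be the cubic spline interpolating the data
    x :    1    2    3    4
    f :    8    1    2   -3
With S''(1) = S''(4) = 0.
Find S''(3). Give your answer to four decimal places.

With M_i denoting the second derivative at x_i, h_i = 1, 1, 1, and Δ_i = (y_(i+1) − y_i)/h_i = -7, 1, -5:
  1·M_0 + 4·M_1 + 1·M_2 = 6(Δ_1 - Δ_0) = 48
  1·M_1 + 4·M_2 + 1·M_3 = 6(Δ_2 - Δ_1) = -36
Natural end conditions: M_0 = M_3 = 0.
Solving: M_0 = 0, M_1 = 76/5, M_2 = -64/5, M_3 = 0.

-12.8000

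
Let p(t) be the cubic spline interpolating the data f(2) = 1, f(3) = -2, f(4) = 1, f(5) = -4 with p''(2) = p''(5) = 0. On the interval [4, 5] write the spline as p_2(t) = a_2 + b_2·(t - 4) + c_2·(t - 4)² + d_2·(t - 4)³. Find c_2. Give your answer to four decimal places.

-7.6000

Let σ_i = p''(x_i). Step sizes h_i = 1, 1, 1; slopes of the chords Δ_i = (y_(i+1) - y_i)/h_i = -3, 3, -5.
  1·σ_0 + 4·σ_1 + 1·σ_2 = 6(Δ_1 - Δ_0) = 36
  1·σ_1 + 4·σ_2 + 1·σ_3 = 6(Δ_2 - Δ_1) = -48
Natural end conditions: σ_0 = σ_3 = 0.
Forward elimination and back-substitution give σ_0 = 0, σ_1 = 64/5, σ_2 = -76/5, σ_3 = 0.
On [4, 5], with p_2(t) = a_2 + b_2·(t - 4) + c_2·(t - 4)² + d_2·(t - 4)³: c_2 = σ_2/2 = -38/5, d_2 = (σ_3 - σ_2)/(6h_2) = 38/15, b_2 = Δ_2 - h_2(2σ_2 + σ_3)/6 = 1/15.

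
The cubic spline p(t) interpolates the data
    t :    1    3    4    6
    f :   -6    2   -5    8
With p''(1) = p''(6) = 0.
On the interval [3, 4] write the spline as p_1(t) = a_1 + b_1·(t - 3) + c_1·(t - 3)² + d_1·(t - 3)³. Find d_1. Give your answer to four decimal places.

Write M_i for p''(x_i). With h_i = 2, 1, 2 and divided differences Δ_i = 4, -7, 13/2, the continuity of p' gives the tridiagonal system
  2·M_0 + 6·M_1 + 1·M_2 = 6(Δ_1 - Δ_0) = -66
  1·M_1 + 6·M_2 + 2·M_3 = 6(Δ_2 - Δ_1) = 81
Natural end conditions: M_0 = M_3 = 0.
Solving the tridiagonal system: M_0 = 0, M_1 = -477/35, M_2 = 552/35, M_3 = 0.
On [3, 4], with p_1(t) = a_1 + b_1·(t - 3) + c_1·(t - 3)² + d_1·(t - 3)³: c_1 = M_1/2 = -477/70, d_1 = (M_2 - M_1)/(6h_1) = 49/10, b_1 = Δ_1 - h_1(2M_1 + M_2)/6 = -178/35.

4.9000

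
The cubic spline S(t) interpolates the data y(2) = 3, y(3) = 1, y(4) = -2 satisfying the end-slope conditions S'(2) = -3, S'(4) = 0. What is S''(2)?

Put σ_i = S'' at the i-th knot. Here h = (1, 1) and Δ = (-2, -3), so the interior equations h_(i-1)·σ_(i-1) + 2(h_(i-1)+h_i)·σ_i + h_i·σ_(i+1) = 6(Δ_i − Δ_(i-1)) read
  1·σ_0 + 4·σ_1 + 1·σ_2 = 6(Δ_1 - Δ_0) = -6
Clamped end conditions give two more equations: 2h_0·σ_0 + h_0·σ_1 = 6(Δ_0 - S'(2)) = 6 and h_1·σ_1 + 2h_1·σ_2 = 6(S'(4) - Δ_1) = 18.
Forward elimination and back-substitution give σ_0 = 6, σ_1 = -6, σ_2 = 12.

6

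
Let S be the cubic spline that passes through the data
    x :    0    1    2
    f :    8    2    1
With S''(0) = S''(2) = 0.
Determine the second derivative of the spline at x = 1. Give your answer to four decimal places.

With m_i denoting the second derivative at x_i, h_i = 1, 1, and Δ_i = (y_(i+1) − y_i)/h_i = -6, -1:
  1·m_0 + 4·m_1 + 1·m_2 = 6(Δ_1 - Δ_0) = 30
Natural end conditions: m_0 = m_2 = 0.
Solving the tridiagonal system: m_0 = 0, m_1 = 15/2, m_2 = 0.

7.5000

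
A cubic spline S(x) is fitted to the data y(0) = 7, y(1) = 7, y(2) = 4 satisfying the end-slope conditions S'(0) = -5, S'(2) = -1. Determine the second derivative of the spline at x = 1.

-13

With M_i denoting the second derivative at x_i, h_i = 1, 1, and Δ_i = (y_(i+1) − y_i)/h_i = 0, -3:
  1·M_0 + 4·M_1 + 1·M_2 = 6(Δ_1 - Δ_0) = -18
Clamped end conditions give two more equations: 2h_0·M_0 + h_0·M_1 = 6(Δ_0 - S'(0)) = 30 and h_1·M_1 + 2h_1·M_2 = 6(S'(2) - Δ_1) = 12.
Solving the tridiagonal system: M_0 = 43/2, M_1 = -13, M_2 = 25/2.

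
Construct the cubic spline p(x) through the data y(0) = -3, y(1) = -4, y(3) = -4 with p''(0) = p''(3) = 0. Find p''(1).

1

With σ_i denoting the second derivative at x_i, h_i = 1, 2, and Δ_i = (y_(i+1) − y_i)/h_i = -1, 0:
  1·σ_0 + 6·σ_1 + 2·σ_2 = 6(Δ_1 - Δ_0) = 6
Natural end conditions: σ_0 = σ_2 = 0.
Solving: σ_0 = 0, σ_1 = 1, σ_2 = 0.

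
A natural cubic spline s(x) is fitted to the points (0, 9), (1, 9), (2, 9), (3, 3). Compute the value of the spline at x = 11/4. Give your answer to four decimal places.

Write m_i for s''(x_i). With h_i = 1, 1, 1 and divided differences Δ_i = 0, 0, -6, the continuity of s' gives the tridiagonal system
  1·m_0 + 4·m_1 + 1·m_2 = 6(Δ_1 - Δ_0) = 0
  1·m_1 + 4·m_2 + 1·m_3 = 6(Δ_2 - Δ_1) = -36
Natural end conditions: m_0 = m_3 = 0.
Hence m_0 = 0, m_1 = 12/5, m_2 = -48/5, m_3 = 0.
On [2, 3], s(x) = 9 - 14/5·(x - 2) - 24/5·(x - 2)² + 8/5·(x - 2)³.
With (x - 2) = 3/4: s(11/4) = 39/8.

4.8750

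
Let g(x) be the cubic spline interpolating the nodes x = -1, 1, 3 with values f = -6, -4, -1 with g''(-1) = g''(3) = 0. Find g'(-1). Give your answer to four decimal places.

0.8750

Put M_i = g'' at the i-th knot. Here h = (2, 2) and Δ = (1, 3/2), so the interior equations h_(i-1)·M_(i-1) + 2(h_(i-1)+h_i)·M_i + h_i·M_(i+1) = 6(Δ_i − Δ_(i-1)) read
  2·M_0 + 8·M_1 + 2·M_2 = 6(Δ_1 - Δ_0) = 3
Natural end conditions: M_0 = M_2 = 0.
Hence M_0 = 0, M_1 = 3/8, M_2 = 0.
On [-1, 1], g'(x) = b_0 + 2c_0·(x + 1) + 3d_0·(x + 1)² with b_0 = Δ_0 - h_0(2M_0 + M_1)/6 = 7/8, c_0 = M_0/2 = 0, d_0 = (M_1 - M_0)/(6h_0) = 1/32. So g'(-1) = 7/8.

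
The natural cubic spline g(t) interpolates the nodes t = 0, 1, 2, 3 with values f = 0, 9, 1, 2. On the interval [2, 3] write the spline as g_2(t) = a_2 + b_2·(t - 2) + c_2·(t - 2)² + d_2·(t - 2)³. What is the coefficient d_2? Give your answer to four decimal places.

-3.5333

With M_i denoting the second derivative at x_i, h_i = 1, 1, 1, and Δ_i = (y_(i+1) − y_i)/h_i = 9, -8, 1:
  1·M_0 + 4·M_1 + 1·M_2 = 6(Δ_1 - Δ_0) = -102
  1·M_1 + 4·M_2 + 1·M_3 = 6(Δ_2 - Δ_1) = 54
Natural end conditions: M_0 = M_3 = 0.
Solving: M_0 = 0, M_1 = -154/5, M_2 = 106/5, M_3 = 0.
On [2, 3], with g_2(t) = a_2 + b_2·(t - 2) + c_2·(t - 2)² + d_2·(t - 2)³: c_2 = M_2/2 = 53/5, d_2 = (M_3 - M_2)/(6h_2) = -53/15, b_2 = Δ_2 - h_2(2M_2 + M_3)/6 = -91/15.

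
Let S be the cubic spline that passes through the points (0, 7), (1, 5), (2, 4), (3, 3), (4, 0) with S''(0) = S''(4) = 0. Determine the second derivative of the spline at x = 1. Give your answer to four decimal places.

Put m_i = S'' at the i-th knot. Here h = (1, 1, 1, 1) and Δ = (-2, -1, -1, -3), so the interior equations h_(i-1)·m_(i-1) + 2(h_(i-1)+h_i)·m_i + h_i·m_(i+1) = 6(Δ_i − Δ_(i-1)) read
  1·m_0 + 4·m_1 + 1·m_2 = 6(Δ_1 - Δ_0) = 6
  1·m_1 + 4·m_2 + 1·m_3 = 6(Δ_2 - Δ_1) = 0
  1·m_2 + 4·m_3 + 1·m_4 = 6(Δ_3 - Δ_2) = -12
Natural end conditions: m_0 = m_4 = 0.
Solving the tridiagonal system: m_0 = 0, m_1 = 39/28, m_2 = 3/7, m_3 = -87/28, m_4 = 0.

1.3929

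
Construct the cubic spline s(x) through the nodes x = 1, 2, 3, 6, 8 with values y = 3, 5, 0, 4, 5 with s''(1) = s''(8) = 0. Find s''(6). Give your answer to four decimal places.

-2.6898

Put m_i = s'' at the i-th knot. Here h = (1, 1, 3, 2) and Δ = (2, -5, 4/3, 1/2), so the interior equations h_(i-1)·m_(i-1) + 2(h_(i-1)+h_i)·m_i + h_i·m_(i+1) = 6(Δ_i − Δ_(i-1)) read
  1·m_0 + 4·m_1 + 1·m_2 = 6(Δ_1 - Δ_0) = -42
  1·m_1 + 8·m_2 + 3·m_3 = 6(Δ_2 - Δ_1) = 38
  3·m_2 + 10·m_3 + 2·m_4 = 6(Δ_3 - Δ_2) = -5
Natural end conditions: m_0 = m_4 = 0.
Hence m_0 = 0, m_1 = -3377/274, m_2 = 1000/137, m_3 = -737/274, m_4 = 0.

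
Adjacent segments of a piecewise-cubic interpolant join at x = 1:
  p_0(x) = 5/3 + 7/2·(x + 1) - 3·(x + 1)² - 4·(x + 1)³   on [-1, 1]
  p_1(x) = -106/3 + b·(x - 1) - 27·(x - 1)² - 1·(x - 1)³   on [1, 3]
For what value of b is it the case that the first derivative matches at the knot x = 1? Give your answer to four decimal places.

-56.5000

p_0'(x) = 7/2 - 6·(x + 1) - 12·(x + 1)², so p_0'(1) = -113/2. On the right, p_1'(1) = b, so b = -113/2.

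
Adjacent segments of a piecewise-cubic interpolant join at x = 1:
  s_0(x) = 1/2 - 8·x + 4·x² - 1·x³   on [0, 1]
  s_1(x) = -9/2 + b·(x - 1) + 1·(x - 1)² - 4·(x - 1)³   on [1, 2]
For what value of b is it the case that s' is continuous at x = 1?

-3

s_0'(x) = -8 + 8·x - 3·x², so s_0'(1) = -3. On the right, s_1'(1) = b, so b = -3.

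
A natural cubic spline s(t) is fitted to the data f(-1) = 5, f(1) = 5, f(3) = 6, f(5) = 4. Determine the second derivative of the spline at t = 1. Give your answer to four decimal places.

Put M_i = s'' at the i-th knot. Here h = (2, 2, 2) and Δ = (0, 1/2, -1), so the interior equations h_(i-1)·M_(i-1) + 2(h_(i-1)+h_i)·M_i + h_i·M_(i+1) = 6(Δ_i − Δ_(i-1)) read
  2·M_0 + 8·M_1 + 2·M_2 = 6(Δ_1 - Δ_0) = 3
  2·M_1 + 8·M_2 + 2·M_3 = 6(Δ_2 - Δ_1) = -9
Natural end conditions: M_0 = M_3 = 0.
Hence M_0 = 0, M_1 = 7/10, M_2 = -13/10, M_3 = 0.

0.7000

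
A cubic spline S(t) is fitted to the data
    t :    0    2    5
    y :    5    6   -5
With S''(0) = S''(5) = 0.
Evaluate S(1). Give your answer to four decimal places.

Write σ_i for S''(x_i). With h_i = 2, 3 and divided differences Δ_i = 1/2, -11/3, the continuity of S' gives the tridiagonal system
  2·σ_0 + 10·σ_1 + 3·σ_2 = 6(Δ_1 - Δ_0) = -25
Natural end conditions: σ_0 = σ_2 = 0.
Solving: σ_0 = 0, σ_1 = -5/2, σ_2 = 0.
On [0, 2], S(t) = 5 + 4/3·t + 0·t² - 5/24·t³.
With t = 1: S(1) = 49/8.

6.1250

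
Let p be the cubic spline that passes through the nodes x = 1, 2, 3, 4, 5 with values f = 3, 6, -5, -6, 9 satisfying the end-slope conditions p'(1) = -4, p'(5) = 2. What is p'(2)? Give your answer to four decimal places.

With σ_i denoting the second derivative at x_i, h_i = 1, 1, 1, 1, and Δ_i = (y_(i+1) − y_i)/h_i = 3, -11, -1, 15:
  1·σ_0 + 4·σ_1 + 1·σ_2 = 6(Δ_1 - Δ_0) = -84
  1·σ_1 + 4·σ_2 + 1·σ_3 = 6(Δ_2 - Δ_1) = 60
  1·σ_2 + 4·σ_3 + 1·σ_4 = 6(Δ_3 - Δ_2) = 96
Clamped end conditions give two more equations: 2h_0·σ_0 + h_0·σ_1 = 6(Δ_0 - p'(1)) = 42 and h_3·σ_3 + 2h_3·σ_4 = 6(p'(5) - Δ_3) = -78.
Solving the tridiagonal system: σ_0 = 267/7, σ_1 = -240/7, σ_2 = 15, σ_3 = 240/7, σ_4 = -393/7.
On [2, 3], p'(x) = b_1 + 2c_1·(x - 2) + 3d_1·(x - 2)² with b_1 = Δ_1 - h_1(2σ_1 + σ_2)/6 = -29/14, c_1 = σ_1/2 = -120/7, d_1 = (σ_2 - σ_1)/(6h_1) = 115/14. So p'(2) = -29/14.

-2.0714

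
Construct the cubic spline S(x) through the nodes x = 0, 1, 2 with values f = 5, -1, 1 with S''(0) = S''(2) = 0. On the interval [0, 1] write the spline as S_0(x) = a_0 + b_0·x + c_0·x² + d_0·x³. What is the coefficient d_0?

2

Write M_i for S''(x_i). With h_i = 1, 1 and divided differences Δ_i = -6, 2, the continuity of S' gives the tridiagonal system
  1·M_0 + 4·M_1 + 1·M_2 = 6(Δ_1 - Δ_0) = 48
Natural end conditions: M_0 = M_2 = 0.
Hence M_0 = 0, M_1 = 12, M_2 = 0.
On [0, 1], with S_0(x) = a_0 + b_0·x + c_0·x² + d_0·x³: c_0 = M_0/2 = 0, d_0 = (M_1 - M_0)/(6h_0) = 2, b_0 = Δ_0 - h_0(2M_0 + M_1)/6 = -8.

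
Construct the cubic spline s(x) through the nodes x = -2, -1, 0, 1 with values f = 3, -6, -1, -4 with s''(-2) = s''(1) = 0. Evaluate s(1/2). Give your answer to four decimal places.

-1.3500

Let m_i = s''(x_i). Step sizes h_i = 1, 1, 1; slopes of the chords Δ_i = (y_(i+1) - y_i)/h_i = -9, 5, -3.
  1·m_0 + 4·m_1 + 1·m_2 = 6(Δ_1 - Δ_0) = 84
  1·m_1 + 4·m_2 + 1·m_3 = 6(Δ_2 - Δ_1) = -48
Natural end conditions: m_0 = m_3 = 0.
Solving: m_0 = 0, m_1 = 128/5, m_2 = -92/5, m_3 = 0.
On [0, 1], s(x) = -1 + 47/15·x - 46/5·x² + 46/15·x³.
With x = 1/2: s(1/2) = -27/20.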